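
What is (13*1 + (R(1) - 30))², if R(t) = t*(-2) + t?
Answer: 324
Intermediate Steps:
R(t) = -t (R(t) = -2*t + t = -t)
(13*1 + (R(1) - 30))² = (13*1 + (-1*1 - 30))² = (13 + (-1 - 30))² = (13 - 31)² = (-18)² = 324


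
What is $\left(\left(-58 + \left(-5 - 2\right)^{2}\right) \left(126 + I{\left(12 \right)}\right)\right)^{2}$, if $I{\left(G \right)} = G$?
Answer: $1542564$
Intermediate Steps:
$\left(\left(-58 + \left(-5 - 2\right)^{2}\right) \left(126 + I{\left(12 \right)}\right)\right)^{2} = \left(\left(-58 + \left(-5 - 2\right)^{2}\right) \left(126 + 12\right)\right)^{2} = \left(\left(-58 + \left(-7\right)^{2}\right) 138\right)^{2} = \left(\left(-58 + 49\right) 138\right)^{2} = \left(\left(-9\right) 138\right)^{2} = \left(-1242\right)^{2} = 1542564$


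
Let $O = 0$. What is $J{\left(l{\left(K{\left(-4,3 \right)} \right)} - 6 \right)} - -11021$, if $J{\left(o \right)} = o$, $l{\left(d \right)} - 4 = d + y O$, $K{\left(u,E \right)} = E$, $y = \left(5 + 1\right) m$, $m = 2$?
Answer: $11022$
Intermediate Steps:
$y = 12$ ($y = \left(5 + 1\right) 2 = 6 \cdot 2 = 12$)
$l{\left(d \right)} = 4 + d$ ($l{\left(d \right)} = 4 + \left(d + 12 \cdot 0\right) = 4 + \left(d + 0\right) = 4 + d$)
$J{\left(l{\left(K{\left(-4,3 \right)} \right)} - 6 \right)} - -11021 = \left(\left(4 + 3\right) - 6\right) - -11021 = \left(7 - 6\right) + 11021 = 1 + 11021 = 11022$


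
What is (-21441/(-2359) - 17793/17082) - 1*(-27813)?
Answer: 17795065263/639626 ≈ 27821.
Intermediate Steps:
(-21441/(-2359) - 17793/17082) - 1*(-27813) = (-21441*(-1/2359) - 17793*1/17082) + 27813 = (3063/337 - 1977/1898) + 27813 = 5147325/639626 + 27813 = 17795065263/639626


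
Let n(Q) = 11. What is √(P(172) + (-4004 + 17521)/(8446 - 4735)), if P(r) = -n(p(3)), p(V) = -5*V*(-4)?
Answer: 2*I*√25331286/3711 ≈ 2.7125*I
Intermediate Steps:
p(V) = 20*V
P(r) = -11 (P(r) = -1*11 = -11)
√(P(172) + (-4004 + 17521)/(8446 - 4735)) = √(-11 + (-4004 + 17521)/(8446 - 4735)) = √(-11 + 13517/3711) = √(-27304/3711) = 2*I*√25331286/3711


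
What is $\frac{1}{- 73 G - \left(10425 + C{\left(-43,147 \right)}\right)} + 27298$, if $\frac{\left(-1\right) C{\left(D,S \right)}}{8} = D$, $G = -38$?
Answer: $\frac{218247509}{7995} \approx 27298.0$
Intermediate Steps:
$C{\left(D,S \right)} = - 8 D$
$\frac{1}{- 73 G - \left(10425 + C{\left(-43,147 \right)}\right)} + 27298 = \frac{1}{\left(-73\right) \left(-38\right) - \left(10425 - -344\right)} + 27298 = \frac{1}{2774 - 10769} + 27298 = \frac{1}{-7995} + 27298 = - \frac{1}{7995} + 27298 = \frac{218247509}{7995}$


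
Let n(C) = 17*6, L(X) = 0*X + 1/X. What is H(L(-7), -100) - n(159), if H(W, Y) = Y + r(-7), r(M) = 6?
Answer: -196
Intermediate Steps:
L(X) = 1/X (L(X) = 0 + 1/X = 1/X)
H(W, Y) = 6 + Y (H(W, Y) = Y + 6 = 6 + Y)
n(C) = 102
H(L(-7), -100) - n(159) = (6 - 100) - 1*102 = -94 - 102 = -196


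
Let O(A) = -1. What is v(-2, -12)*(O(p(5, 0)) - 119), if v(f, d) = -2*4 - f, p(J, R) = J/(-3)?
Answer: 720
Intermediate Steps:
p(J, R) = -J/3 (p(J, R) = J*(-⅓) = -J/3)
v(f, d) = -8 - f
v(-2, -12)*(O(p(5, 0)) - 119) = (-8 - 1*(-2))*(-1 - 119) = (-8 + 2)*(-120) = -6*(-120) = 720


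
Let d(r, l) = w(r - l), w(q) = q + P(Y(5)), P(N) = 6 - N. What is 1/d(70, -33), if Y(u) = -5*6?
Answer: 1/139 ≈ 0.0071942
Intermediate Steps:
Y(u) = -30
w(q) = 36 + q (w(q) = q + (6 - 1*(-30)) = q + (6 + 30) = q + 36 = 36 + q)
d(r, l) = 36 + r - l (d(r, l) = 36 + (r - l) = 36 + r - l)
1/d(70, -33) = 1/(36 + 70 - 1*(-33)) = 1/(36 + 70 + 33) = 1/139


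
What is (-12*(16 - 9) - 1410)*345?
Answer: -515430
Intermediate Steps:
(-12*(16 - 9) - 1410)*345 = (-12*7 - 1410)*345 = (-84 - 1410)*345 = -1494*345 = -515430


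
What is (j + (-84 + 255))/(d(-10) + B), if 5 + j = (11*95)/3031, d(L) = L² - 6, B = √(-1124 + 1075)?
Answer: 47393954/26930435 - 504191*I/3847205 ≈ 1.7599 - 0.13105*I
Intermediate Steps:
B = 7*I (B = √(-49) = 7*I ≈ 7.0*I)
d(L) = -6 + L²
j = -14110/3031 (j = -5 + (11*95)/3031 = -5 + 1045*(1/3031) = -5 + 1045/3031 = -14110/3031 ≈ -4.6552)
(j + (-84 + 255))/(d(-10) + B) = (-14110/3031 + (-84 + 255))/((-6 + (-10)²) + 7*I) = (-14110/3031 + 171)/((-6 + 100) + 7*I) = 504191/(3031*(94 + 7*I)) = 504191*((94 - 7*I)/8885)/3031 = 504191*(94 - 7*I)/26930435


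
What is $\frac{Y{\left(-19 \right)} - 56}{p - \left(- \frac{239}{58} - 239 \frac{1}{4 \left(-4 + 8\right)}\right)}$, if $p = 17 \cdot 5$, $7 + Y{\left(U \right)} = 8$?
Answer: $- \frac{25520}{48283} \approx -0.52855$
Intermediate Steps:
$Y{\left(U \right)} = 1$ ($Y{\left(U \right)} = -7 + 8 = 1$)
$p = 85$
$\frac{Y{\left(-19 \right)} - 56}{p - \left(- \frac{239}{58} - 239 \frac{1}{4 \left(-4 + 8\right)}\right)} = \frac{1 - 56}{85 - \left(- \frac{239}{58} - 239 \frac{1}{4 \left(-4 + 8\right)}\right)} = - \frac{55}{85 - \left(- \frac{239}{58} - \frac{239}{4 \cdot 4}\right)} = - \frac{55}{85 + \left(\frac{239}{16} + \frac{239}{58}\right)} = - \frac{55}{85 + \frac{8843}{464}} = - \frac{55}{\frac{48283}{464}} = \left(-55\right) \frac{464}{48283} = - \frac{25520}{48283}$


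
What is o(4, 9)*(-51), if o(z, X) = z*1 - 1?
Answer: -153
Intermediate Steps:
o(z, X) = -1 + z (o(z, X) = z - 1 = -1 + z)
o(4, 9)*(-51) = (-1 + 4)*(-51) = 3*(-51) = -153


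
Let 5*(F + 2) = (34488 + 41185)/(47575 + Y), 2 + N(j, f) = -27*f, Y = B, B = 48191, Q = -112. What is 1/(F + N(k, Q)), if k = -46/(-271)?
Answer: 478830/1446142273 ≈ 0.00033111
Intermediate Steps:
k = 46/271 (k = -46*(-1/271) = 46/271 ≈ 0.16974)
Y = 48191
N(j, f) = -2 - 27*f
F = -881987/478830 (F = -2 + ((34488 + 41185)/(47575 + 48191))/5 = -2 + (75673/95766)/5 = -2 + (75673*(1/95766))/5 = -2 + (⅕)*(75673/95766) = -2 + 75673/478830 = -881987/478830 ≈ -1.8420)
1/(F + N(k, Q)) = 1/(-881987/478830 + (-2 - 27*(-112))) = 1/(-881987/478830 + (-2 + 3024)) = 1/(-881987/478830 + 3022) = 1/(1446142273/478830) = 478830/1446142273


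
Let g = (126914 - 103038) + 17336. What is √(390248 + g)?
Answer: 6*√11985 ≈ 656.86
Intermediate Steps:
g = 41212 (g = 23876 + 17336 = 41212)
√(390248 + g) = √(390248 + 41212) = √431460 = 6*√11985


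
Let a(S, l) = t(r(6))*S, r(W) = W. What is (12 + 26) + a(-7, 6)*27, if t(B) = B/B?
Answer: -151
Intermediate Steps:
t(B) = 1
a(S, l) = S (a(S, l) = 1*S = S)
(12 + 26) + a(-7, 6)*27 = (12 + 26) - 7*27 = 38 - 189 = -151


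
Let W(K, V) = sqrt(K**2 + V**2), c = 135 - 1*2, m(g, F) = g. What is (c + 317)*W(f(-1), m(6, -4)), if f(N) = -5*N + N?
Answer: 900*sqrt(13) ≈ 3245.0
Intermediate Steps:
f(N) = -4*N
c = 133 (c = 135 - 2 = 133)
(c + 317)*W(f(-1), m(6, -4)) = (133 + 317)*sqrt((-4*(-1))**2 + 6**2) = 450*sqrt(4**2 + 36) = 450*sqrt(16 + 36) = 450*sqrt(52) = 450*(2*sqrt(13)) = 900*sqrt(13)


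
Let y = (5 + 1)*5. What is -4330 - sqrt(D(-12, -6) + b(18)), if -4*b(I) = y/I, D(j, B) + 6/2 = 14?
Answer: -4330 - sqrt(381)/6 ≈ -4333.3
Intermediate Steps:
y = 30 (y = 6*5 = 30)
D(j, B) = 11 (D(j, B) = -3 + 14 = 11)
b(I) = -15/(2*I)
-4330 - sqrt(D(-12, -6) + b(18)) = -4330 - sqrt(11 - 15/2/18) = -4330 - sqrt(11 - 15/2*1/18) = -4330 - sqrt(11 - 5/12) = -4330 - sqrt(127/12) = -4330 - sqrt(381)/6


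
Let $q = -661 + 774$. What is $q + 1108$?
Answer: $1221$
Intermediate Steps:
$q = 113$
$q + 1108 = 113 + 1108 = 1221$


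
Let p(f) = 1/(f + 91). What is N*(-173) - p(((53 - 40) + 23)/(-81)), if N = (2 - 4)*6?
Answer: 1691931/815 ≈ 2076.0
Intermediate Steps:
N = -12 (N = -2*6 = -12)
p(f) = 1/(91 + f)
N*(-173) - p(((53 - 40) + 23)/(-81)) = -12*(-173) - 1/(91 + ((53 - 40) + 23)/(-81)) = 2076 - 1/(91 + (13 + 23)*(-1/81)) = 2076 - 1/(91 + 36*(-1/81)) = 2076 - 1/(91 - 4/9) = 2076 - 1/815/9 = 2076 - 1*9/815 = 2076 - 9/815 = 1691931/815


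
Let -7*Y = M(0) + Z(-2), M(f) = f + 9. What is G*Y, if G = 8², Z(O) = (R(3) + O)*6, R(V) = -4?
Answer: 1728/7 ≈ 246.86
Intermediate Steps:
M(f) = 9 + f
Z(O) = -24 + 6*O (Z(O) = (-4 + O)*6 = -24 + 6*O)
Y = 27/7 (Y = -((9 + 0) + (-24 + 6*(-2)))/7 = -(9 + (-24 - 12))/7 = -(9 - 36)/7 = -⅐*(-27) = 27/7 ≈ 3.8571)
G = 64
G*Y = 64*(27/7) = 1728/7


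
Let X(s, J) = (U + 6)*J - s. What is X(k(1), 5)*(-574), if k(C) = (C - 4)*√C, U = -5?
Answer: -4592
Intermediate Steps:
k(C) = √C*(-4 + C) (k(C) = (-4 + C)*√C = √C*(-4 + C))
X(s, J) = J - s (X(s, J) = (-5 + 6)*J - s = 1*J - s = J - s)
X(k(1), 5)*(-574) = (5 - √1*(-4 + 1))*(-574) = (5 - (-3))*(-574) = (5 - 1*(-3))*(-574) = (5 + 3)*(-574) = 8*(-574) = -4592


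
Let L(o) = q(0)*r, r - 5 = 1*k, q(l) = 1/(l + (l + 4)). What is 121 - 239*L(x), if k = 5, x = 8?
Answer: -953/2 ≈ -476.50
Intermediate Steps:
q(l) = 1/(4 + 2*l) (q(l) = 1/(l + (4 + l)) = 1/(4 + 2*l))
r = 10 (r = 5 + 1*5 = 5 + 5 = 10)
L(o) = 5/2 (L(o) = (1/(2*(2 + 0)))*10 = ((½)/2)*10 = ((½)*(½))*10 = (¼)*10 = 5/2)
121 - 239*L(x) = 121 - 239*5/2 = 121 - 1195/2 = -953/2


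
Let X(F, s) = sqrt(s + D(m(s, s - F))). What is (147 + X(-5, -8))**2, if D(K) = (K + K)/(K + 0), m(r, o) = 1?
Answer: (147 + I*sqrt(6))**2 ≈ 21603.0 + 720.15*I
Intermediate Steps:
D(K) = 2 (D(K) = (2*K)/K = 2)
X(F, s) = sqrt(2 + s) (X(F, s) = sqrt(s + 2) = sqrt(2 + s))
(147 + X(-5, -8))**2 = (147 + sqrt(2 - 8))**2 = (147 + sqrt(-6))**2 = (147 + I*sqrt(6))**2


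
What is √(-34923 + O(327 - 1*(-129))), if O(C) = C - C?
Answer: I*√34923 ≈ 186.88*I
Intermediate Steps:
O(C) = 0
√(-34923 + O(327 - 1*(-129))) = √(-34923 + 0) = √(-34923) = I*√34923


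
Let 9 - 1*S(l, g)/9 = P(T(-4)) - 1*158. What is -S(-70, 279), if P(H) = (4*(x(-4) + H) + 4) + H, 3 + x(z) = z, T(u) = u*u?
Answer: -999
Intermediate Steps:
T(u) = u²
x(z) = -3 + z
P(H) = -24 + 5*H (P(H) = (4*((-3 - 4) + H) + 4) + H = (4*(-7 + H) + 4) + H = ((-28 + 4*H) + 4) + H = (-24 + 4*H) + H = -24 + 5*H)
S(l, g) = 999 (S(l, g) = 81 - 9*((-24 + 5*(-4)²) - 1*158) = 81 - 9*((-24 + 5*16) - 158) = 81 - 9*((-24 + 80) - 158) = 81 - 9*(56 - 158) = 81 - 9*(-102) = 81 + 918 = 999)
-S(-70, 279) = -1*999 = -999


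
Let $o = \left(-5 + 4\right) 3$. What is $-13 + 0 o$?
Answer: $-13$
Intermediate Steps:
$o = -3$ ($o = \left(-1\right) 3 = -3$)
$-13 + 0 o = -13 + 0 \left(-3\right) = -13 + 0 = -13$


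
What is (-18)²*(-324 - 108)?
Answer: -139968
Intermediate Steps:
(-18)²*(-324 - 108) = 324*(-432) = -139968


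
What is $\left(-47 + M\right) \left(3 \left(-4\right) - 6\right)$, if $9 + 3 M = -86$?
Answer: $1416$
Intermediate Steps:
$M = - \frac{95}{3}$ ($M = -3 + \frac{1}{3} \left(-86\right) = -3 - \frac{86}{3} = - \frac{95}{3} \approx -31.667$)
$\left(-47 + M\right) \left(3 \left(-4\right) - 6\right) = \left(-47 - \frac{95}{3}\right) \left(3 \left(-4\right) - 6\right) = - \frac{236 \left(-12 - 6\right)}{3} = \left(- \frac{236}{3}\right) \left(-18\right) = 1416$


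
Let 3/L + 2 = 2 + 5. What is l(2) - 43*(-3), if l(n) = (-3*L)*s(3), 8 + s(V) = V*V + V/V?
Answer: 627/5 ≈ 125.40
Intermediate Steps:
s(V) = -7 + V² (s(V) = -8 + (V*V + V/V) = -8 + (V² + 1) = -8 + (1 + V²) = -7 + V²)
L = ⅗ (L = 3/(-2 + (2 + 5)) = 3/(-2 + 7) = 3/5 = 3*(⅕) = ⅗ ≈ 0.60000)
l(n) = -18/5 (l(n) = (-3*⅗)*(-7 + 3²) = -9*(-7 + 9)/5 = -9/5*2 = -18/5)
l(2) - 43*(-3) = -18/5 - 43*(-3) = -18/5 + 129 = 627/5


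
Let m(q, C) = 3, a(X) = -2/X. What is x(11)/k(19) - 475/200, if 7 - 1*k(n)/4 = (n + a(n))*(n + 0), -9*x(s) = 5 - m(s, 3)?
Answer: -15047/6336 ≈ -2.3748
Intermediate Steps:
x(s) = -2/9 (x(s) = -(5 - 1*3)/9 = -(5 - 3)/9 = -1/9*2 = -2/9)
k(n) = 28 - 4*n*(n - 2/n) (k(n) = 28 - 4*(n - 2/n)*(n + 0) = 28 - 4*(n - 2/n)*n = 28 - 4*n*(n - 2/n))
x(11)/k(19) - 475/200 = -2/(9*(36 - 4*19**2)) - 475/200 = -2/(9*(36 - 4*361)) - 475*1/200 = -2/(9*(36 - 1444)) - 19/8 = -2/9/(-1408) - 19/8 = -2/9*(-1/1408) - 19/8 = 1/6336 - 19/8 = -15047/6336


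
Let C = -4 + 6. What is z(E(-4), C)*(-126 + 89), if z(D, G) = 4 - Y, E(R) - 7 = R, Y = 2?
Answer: -74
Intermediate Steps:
E(R) = 7 + R
C = 2
z(D, G) = 2 (z(D, G) = 4 - 1*2 = 4 - 2 = 2)
z(E(-4), C)*(-126 + 89) = 2*(-126 + 89) = 2*(-37) = -74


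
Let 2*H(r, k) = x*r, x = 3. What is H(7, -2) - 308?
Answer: -595/2 ≈ -297.50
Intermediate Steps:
H(r, k) = 3*r/2 (H(r, k) = (3*r)/2 = 3*r/2)
H(7, -2) - 308 = (3/2)*7 - 308 = 21/2 - 308 = -595/2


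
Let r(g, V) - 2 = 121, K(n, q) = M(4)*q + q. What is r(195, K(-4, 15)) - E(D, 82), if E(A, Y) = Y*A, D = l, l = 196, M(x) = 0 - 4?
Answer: -15949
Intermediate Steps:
M(x) = -4
K(n, q) = -3*q (K(n, q) = -4*q + q = -3*q)
r(g, V) = 123 (r(g, V) = 2 + 121 = 123)
D = 196
E(A, Y) = A*Y
r(195, K(-4, 15)) - E(D, 82) = 123 - 196*82 = 123 - 1*16072 = 123 - 16072 = -15949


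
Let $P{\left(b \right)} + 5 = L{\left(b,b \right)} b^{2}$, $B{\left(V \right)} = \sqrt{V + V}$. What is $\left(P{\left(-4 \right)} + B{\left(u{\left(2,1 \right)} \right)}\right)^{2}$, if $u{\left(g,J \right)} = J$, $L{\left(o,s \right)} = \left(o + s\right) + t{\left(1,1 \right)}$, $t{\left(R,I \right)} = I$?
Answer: $\left(117 - \sqrt{2}\right)^{2} \approx 13360.0$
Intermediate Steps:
$L{\left(o,s \right)} = 1 + o + s$ ($L{\left(o,s \right)} = \left(o + s\right) + 1 = 1 + o + s$)
$B{\left(V \right)} = \sqrt{2} \sqrt{V}$ ($B{\left(V \right)} = \sqrt{2 V} = \sqrt{2} \sqrt{V}$)
$P{\left(b \right)} = -5 + b^{2} \left(1 + 2 b\right)$ ($P{\left(b \right)} = -5 + \left(1 + b + b\right) b^{2} = -5 + \left(1 + 2 b\right) b^{2} = -5 + b^{2} \left(1 + 2 b\right)$)
$\left(P{\left(-4 \right)} + B{\left(u{\left(2,1 \right)} \right)}\right)^{2} = \left(\left(-5 + \left(-4\right)^{2} \left(1 + 2 \left(-4\right)\right)\right) + \sqrt{2} \sqrt{1}\right)^{2} = \left(\left(-5 + 16 \left(1 - 8\right)\right) + \sqrt{2} \cdot 1\right)^{2} = \left(\left(-5 + 16 \left(-7\right)\right) + \sqrt{2}\right)^{2} = \left(\left(-5 - 112\right) + \sqrt{2}\right)^{2} = \left(-117 + \sqrt{2}\right)^{2}$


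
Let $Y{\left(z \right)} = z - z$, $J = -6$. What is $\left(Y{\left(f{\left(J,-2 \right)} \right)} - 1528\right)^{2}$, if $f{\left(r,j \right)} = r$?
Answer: $2334784$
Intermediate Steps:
$Y{\left(z \right)} = 0$
$\left(Y{\left(f{\left(J,-2 \right)} \right)} - 1528\right)^{2} = \left(0 - 1528\right)^{2} = \left(-1528\right)^{2} = 2334784$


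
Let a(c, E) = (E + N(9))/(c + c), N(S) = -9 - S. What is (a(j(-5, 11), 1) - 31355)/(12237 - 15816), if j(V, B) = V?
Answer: 104511/11930 ≈ 8.7603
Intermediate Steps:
a(c, E) = (-18 + E)/(2*c) (a(c, E) = (E + (-9 - 1*9))/(c + c) = (E + (-9 - 9))/((2*c)) = (E - 18)*(1/(2*c)) = (-18 + E)*(1/(2*c)) = (-18 + E)/(2*c))
(a(j(-5, 11), 1) - 31355)/(12237 - 15816) = ((1/2)*(-18 + 1)/(-5) - 31355)/(12237 - 15816) = ((1/2)*(-1/5)*(-17) - 31355)/(-3579) = (17/10 - 31355)*(-1/3579) = -313533/10*(-1/3579) = 104511/11930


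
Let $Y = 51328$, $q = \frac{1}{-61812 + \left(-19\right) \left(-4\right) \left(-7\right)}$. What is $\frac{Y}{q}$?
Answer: $-3199992832$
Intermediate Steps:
$q = - \frac{1}{62344}$ ($q = \frac{1}{-61812 + 76 \left(-7\right)} = \frac{1}{-61812 - 532} = \frac{1}{-62344} = - \frac{1}{62344} \approx -1.604 \cdot 10^{-5}$)
$\frac{Y}{q} = \frac{51328}{- \frac{1}{62344}} = 51328 \left(-62344\right) = -3199992832$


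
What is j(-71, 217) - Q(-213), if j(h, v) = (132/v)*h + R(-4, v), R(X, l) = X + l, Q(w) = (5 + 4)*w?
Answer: 452838/217 ≈ 2086.8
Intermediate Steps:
Q(w) = 9*w
j(h, v) = -4 + v + 132*h/v (j(h, v) = (132/v)*h + (-4 + v) = 132*h/v + (-4 + v) = -4 + v + 132*h/v)
j(-71, 217) - Q(-213) = (-4 + 217 + 132*(-71)/217) - 9*(-213) = (-4 + 217 + 132*(-71)*(1/217)) - 1*(-1917) = (-4 + 217 - 9372/217) + 1917 = 36849/217 + 1917 = 452838/217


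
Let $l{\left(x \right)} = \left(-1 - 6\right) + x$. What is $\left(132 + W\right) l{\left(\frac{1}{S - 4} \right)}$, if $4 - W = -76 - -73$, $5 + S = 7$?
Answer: $- \frac{2085}{2} \approx -1042.5$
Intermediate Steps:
$S = 2$ ($S = -5 + 7 = 2$)
$W = 7$ ($W = 4 - \left(-76 - -73\right) = 4 - \left(-76 + 73\right) = 4 - -3 = 4 + 3 = 7$)
$l{\left(x \right)} = -7 + x$ ($l{\left(x \right)} = \left(-1 - 6\right) + x = -7 + x$)
$\left(132 + W\right) l{\left(\frac{1}{S - 4} \right)} = \left(132 + 7\right) \left(-7 + \frac{1}{2 - 4}\right) = 139 \left(-7 + \frac{1}{-2}\right) = 139 \left(-7 - \frac{1}{2}\right) = 139 \left(- \frac{15}{2}\right) = - \frac{2085}{2}$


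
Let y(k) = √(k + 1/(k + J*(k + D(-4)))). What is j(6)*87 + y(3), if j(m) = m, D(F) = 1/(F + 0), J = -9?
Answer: 522 + √22359/87 ≈ 523.72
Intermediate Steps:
D(F) = 1/F
y(k) = √(k + 1/(9/4 - 8*k)) (y(k) = √(k + 1/(k - 9*(k + 1/(-4)))) = √(k + 1/(k - 9*(k - ¼))) = √(k + 1/(k - 9*(-¼ + k))) = √(k + 1/(k + (9/4 - 9*k))) = √(k + 1/(9/4 - 8*k)))
j(6)*87 + y(3) = 6*87 + √((-4 + 3*(-9 + 32*3))/(-9 + 32*3)) = 522 + √((-4 + 3*(-9 + 96))/(-9 + 96)) = 522 + √((-4 + 3*87)/87) = 522 + √((-4 + 261)/87) = 522 + √((1/87)*257) = 522 + √(257/87) = 522 + √22359/87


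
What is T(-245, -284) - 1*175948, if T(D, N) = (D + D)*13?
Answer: -182318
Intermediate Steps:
T(D, N) = 26*D (T(D, N) = (2*D)*13 = 26*D)
T(-245, -284) - 1*175948 = 26*(-245) - 1*175948 = -6370 - 175948 = -182318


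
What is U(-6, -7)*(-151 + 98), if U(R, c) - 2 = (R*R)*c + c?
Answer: 13621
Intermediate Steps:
U(R, c) = 2 + c + c*R**2 (U(R, c) = 2 + ((R*R)*c + c) = 2 + (R**2*c + c) = 2 + (c*R**2 + c) = 2 + (c + c*R**2) = 2 + c + c*R**2)
U(-6, -7)*(-151 + 98) = (2 - 7 - 7*(-6)**2)*(-151 + 98) = (2 - 7 - 7*36)*(-53) = (2 - 7 - 252)*(-53) = -257*(-53) = 13621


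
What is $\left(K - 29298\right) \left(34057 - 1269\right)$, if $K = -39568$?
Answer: $-2257978408$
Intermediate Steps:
$\left(K - 29298\right) \left(34057 - 1269\right) = \left(-39568 - 29298\right) \left(34057 - 1269\right) = \left(-68866\right) 32788 = -2257978408$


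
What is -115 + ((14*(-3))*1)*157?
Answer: -6709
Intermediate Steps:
-115 + ((14*(-3))*1)*157 = -115 - 42*1*157 = -115 - 42*157 = -115 - 6594 = -6709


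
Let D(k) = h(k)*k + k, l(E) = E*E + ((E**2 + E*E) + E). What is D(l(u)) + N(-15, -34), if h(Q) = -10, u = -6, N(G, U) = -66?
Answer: -984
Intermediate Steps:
l(E) = E + 3*E**2 (l(E) = E**2 + ((E**2 + E**2) + E) = E**2 + (2*E**2 + E) = E**2 + (E + 2*E**2) = E + 3*E**2)
D(k) = -9*k (D(k) = -10*k + k = -9*k)
D(l(u)) + N(-15, -34) = -(-54)*(1 + 3*(-6)) - 66 = -(-54)*(1 - 18) - 66 = -(-54)*(-17) - 66 = -9*102 - 66 = -918 - 66 = -984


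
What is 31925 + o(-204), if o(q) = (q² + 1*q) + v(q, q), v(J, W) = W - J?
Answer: 73337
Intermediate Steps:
o(q) = q + q² (o(q) = (q² + 1*q) + (q - q) = (q² + q) + 0 = (q + q²) + 0 = q + q²)
31925 + o(-204) = 31925 - 204*(1 - 204) = 31925 - 204*(-203) = 31925 + 41412 = 73337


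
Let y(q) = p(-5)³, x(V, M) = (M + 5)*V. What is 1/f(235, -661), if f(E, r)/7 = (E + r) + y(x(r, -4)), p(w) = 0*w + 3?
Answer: -1/2793 ≈ -0.00035804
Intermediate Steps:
p(w) = 3 (p(w) = 0 + 3 = 3)
x(V, M) = V*(5 + M) (x(V, M) = (5 + M)*V = V*(5 + M))
y(q) = 27 (y(q) = 3³ = 27)
f(E, r) = 189 + 7*E + 7*r (f(E, r) = 7*((E + r) + 27) = 7*(27 + E + r) = 189 + 7*E + 7*r)
1/f(235, -661) = 1/(189 + 7*235 + 7*(-661)) = 1/(189 + 1645 - 4627) = 1/(-2793) = -1/2793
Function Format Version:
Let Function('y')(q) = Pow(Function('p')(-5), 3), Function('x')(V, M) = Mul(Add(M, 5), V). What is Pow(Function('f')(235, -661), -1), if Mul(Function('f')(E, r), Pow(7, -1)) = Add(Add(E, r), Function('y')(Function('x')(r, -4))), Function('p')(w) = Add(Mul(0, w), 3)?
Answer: Rational(-1, 2793) ≈ -0.00035804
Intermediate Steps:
Function('p')(w) = 3 (Function('p')(w) = Add(0, 3) = 3)
Function('x')(V, M) = Mul(V, Add(5, M)) (Function('x')(V, M) = Mul(Add(5, M), V) = Mul(V, Add(5, M)))
Function('y')(q) = 27 (Function('y')(q) = Pow(3, 3) = 27)
Function('f')(E, r) = Add(189, Mul(7, E), Mul(7, r)) (Function('f')(E, r) = Mul(7, Add(Add(E, r), 27)) = Mul(7, Add(27, E, r)) = Add(189, Mul(7, E), Mul(7, r)))
Pow(Function('f')(235, -661), -1) = Pow(Add(189, Mul(7, 235), Mul(7, -661)), -1) = Pow(Add(189, 1645, -4627), -1) = Pow(-2793, -1) = Rational(-1, 2793)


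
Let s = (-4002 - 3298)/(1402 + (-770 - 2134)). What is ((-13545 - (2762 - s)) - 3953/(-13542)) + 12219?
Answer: -41522734693/10170042 ≈ -4082.8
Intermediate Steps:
s = 3650/751 (s = -7300/(1402 - 2904) = -7300/(-1502) = -7300*(-1/1502) = 3650/751 ≈ 4.8602)
((-13545 - (2762 - s)) - 3953/(-13542)) + 12219 = ((-13545 - (2762 - 1*3650/751)) - 3953/(-13542)) + 12219 = ((-13545 - (2762 - 3650/751)) - 3953*(-1/13542)) + 12219 = ((-13545 - 1*2070612/751) + 3953/13542) + 12219 = ((-13545 - 2070612/751) + 3953/13542) + 12219 = (-12242907/751 + 3953/13542) + 12219 = -165790477891/10170042 + 12219 = -41522734693/10170042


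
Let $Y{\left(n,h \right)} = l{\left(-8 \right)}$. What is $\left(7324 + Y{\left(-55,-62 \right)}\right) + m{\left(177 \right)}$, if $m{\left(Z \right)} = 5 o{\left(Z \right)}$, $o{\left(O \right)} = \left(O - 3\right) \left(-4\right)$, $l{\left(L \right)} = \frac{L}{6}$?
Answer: $\frac{11528}{3} \approx 3842.7$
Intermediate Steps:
$l{\left(L \right)} = \frac{L}{6}$ ($l{\left(L \right)} = L \frac{1}{6} = \frac{L}{6}$)
$Y{\left(n,h \right)} = - \frac{4}{3}$ ($Y{\left(n,h \right)} = \frac{1}{6} \left(-8\right) = - \frac{4}{3}$)
$o{\left(O \right)} = 12 - 4 O$ ($o{\left(O \right)} = \left(-3 + O\right) \left(-4\right) = 12 - 4 O$)
$m{\left(Z \right)} = 60 - 20 Z$ ($m{\left(Z \right)} = 5 \left(12 - 4 Z\right) = 60 - 20 Z$)
$\left(7324 + Y{\left(-55,-62 \right)}\right) + m{\left(177 \right)} = \left(7324 - \frac{4}{3}\right) + \left(60 - 3540\right) = \frac{21968}{3} + \left(60 - 3540\right) = \frac{21968}{3} - 3480 = \frac{11528}{3}$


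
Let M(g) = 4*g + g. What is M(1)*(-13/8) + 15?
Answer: 55/8 ≈ 6.8750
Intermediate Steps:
M(g) = 5*g
M(1)*(-13/8) + 15 = (5*1)*(-13/8) + 15 = 5*(-13*1/8) + 15 = 5*(-13/8) + 15 = -65/8 + 15 = 55/8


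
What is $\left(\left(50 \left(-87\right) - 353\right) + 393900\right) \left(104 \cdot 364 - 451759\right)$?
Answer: $-161089805891$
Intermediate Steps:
$\left(\left(50 \left(-87\right) - 353\right) + 393900\right) \left(104 \cdot 364 - 451759\right) = \left(\left(-4350 - 353\right) + 393900\right) \left(37856 - 451759\right) = \left(-4703 + 393900\right) \left(-413903\right) = 389197 \left(-413903\right) = -161089805891$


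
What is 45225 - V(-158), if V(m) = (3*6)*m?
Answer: 48069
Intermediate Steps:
V(m) = 18*m
45225 - V(-158) = 45225 - 18*(-158) = 45225 - 1*(-2844) = 45225 + 2844 = 48069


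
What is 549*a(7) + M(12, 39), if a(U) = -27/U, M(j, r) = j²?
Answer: -13815/7 ≈ -1973.6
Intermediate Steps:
549*a(7) + M(12, 39) = 549*(-27/7) + 12² = 549*(-27*⅐) + 144 = 549*(-27/7) + 144 = -14823/7 + 144 = -13815/7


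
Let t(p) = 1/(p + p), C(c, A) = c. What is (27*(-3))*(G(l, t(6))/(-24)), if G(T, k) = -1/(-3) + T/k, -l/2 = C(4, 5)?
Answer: -2583/8 ≈ -322.88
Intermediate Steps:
t(p) = 1/(2*p)
l = -8 (l = -2*4 = -8)
G(T, k) = ⅓ + T/k (G(T, k) = -1*(-⅓) + T/k = ⅓ + T/k)
(27*(-3))*(G(l, t(6))/(-24)) = (27*(-3))*(((-8 + ((½)/6)/3)/(((½)/6)))/(-24)) = -81*(-8 + ((½)*(⅙))/3)/(((½)*(⅙)))*(-1)/24 = -81*(-8 + (⅓)*(1/12))/(1/12)*(-1)/24 = -81*12*(-8 + 1/36)*(-1)/24 = -81*12*(-287/36)*(-1)/24 = -(-7749)*(-1)/24 = -81*287/72 = -2583/8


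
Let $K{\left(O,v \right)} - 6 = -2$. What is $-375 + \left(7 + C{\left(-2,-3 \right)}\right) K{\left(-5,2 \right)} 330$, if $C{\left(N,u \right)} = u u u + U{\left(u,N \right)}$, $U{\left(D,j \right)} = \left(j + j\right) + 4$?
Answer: $-26775$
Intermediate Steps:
$U{\left(D,j \right)} = 4 + 2 j$ ($U{\left(D,j \right)} = 2 j + 4 = 4 + 2 j$)
$C{\left(N,u \right)} = 4 + u^{3} + 2 N$ ($C{\left(N,u \right)} = u u u + \left(4 + 2 N\right) = u^{2} u + \left(4 + 2 N\right) = u^{3} + \left(4 + 2 N\right) = 4 + u^{3} + 2 N$)
$K{\left(O,v \right)} = 4$ ($K{\left(O,v \right)} = 6 - 2 = 4$)
$-375 + \left(7 + C{\left(-2,-3 \right)}\right) K{\left(-5,2 \right)} 330 = -375 + \left(7 + \left(4 + \left(-3\right)^{3} + 2 \left(-2\right)\right)\right) 4 \cdot 330 = -375 + \left(7 - 27\right) 4 \cdot 330 = -375 + \left(-20\right) 4 \cdot 330 = -375 - 26400 = -26775$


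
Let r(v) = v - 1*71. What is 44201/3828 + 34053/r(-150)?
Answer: -120586463/845988 ≈ -142.54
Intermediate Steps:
r(v) = -71 + v (r(v) = v - 71 = -71 + v)
44201/3828 + 34053/r(-150) = 44201/3828 + 34053/(-71 - 150) = 44201*(1/3828) + 34053/(-221) = 44201/3828 + 34053*(-1/221) = 44201/3828 - 34053/221 = -120586463/845988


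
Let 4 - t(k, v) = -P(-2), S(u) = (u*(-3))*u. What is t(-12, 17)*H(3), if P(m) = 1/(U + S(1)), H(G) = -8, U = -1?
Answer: -30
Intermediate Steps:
S(u) = -3*u² (S(u) = (-3*u)*u = -3*u²)
P(m) = -¼ (P(m) = 1/(-1 - 3*1²) = 1/(-1 - 3*1) = 1/(-1 - 3) = 1/(-4) = -¼)
t(k, v) = 15/4 (t(k, v) = 4 - (-1)*(-1)/4 = 4 - 1*¼ = 4 - ¼ = 15/4)
t(-12, 17)*H(3) = (15/4)*(-8) = -30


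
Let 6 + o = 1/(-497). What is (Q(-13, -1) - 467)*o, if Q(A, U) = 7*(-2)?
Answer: 1434823/497 ≈ 2887.0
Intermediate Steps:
Q(A, U) = -14
o = -2983/497 (o = -6 + 1/(-497) = -6 - 1/497 = -2983/497 ≈ -6.0020)
(Q(-13, -1) - 467)*o = (-14 - 467)*(-2983/497) = -481*(-2983/497) = 1434823/497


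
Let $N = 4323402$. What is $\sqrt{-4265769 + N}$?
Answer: $\sqrt{57633} \approx 240.07$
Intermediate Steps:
$\sqrt{-4265769 + N} = \sqrt{-4265769 + 4323402} = \sqrt{57633}$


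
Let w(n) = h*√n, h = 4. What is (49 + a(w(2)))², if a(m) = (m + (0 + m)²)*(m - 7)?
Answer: 40449 - 28600*√2 ≈ 2.4921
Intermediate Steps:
w(n) = 4*√n
a(m) = (-7 + m)*(m + m²) (a(m) = (m + m²)*(-7 + m) = (-7 + m)*(m + m²))
(49 + a(w(2)))² = (49 + (4*√2)*(-7 + (4*√2)² - 24*√2))² = (49 + (4*√2)*(-7 + 32 - 24*√2))² = (49 + (4*√2)*(25 - 24*√2))² = (49 + 4*√2*(25 - 24*√2))²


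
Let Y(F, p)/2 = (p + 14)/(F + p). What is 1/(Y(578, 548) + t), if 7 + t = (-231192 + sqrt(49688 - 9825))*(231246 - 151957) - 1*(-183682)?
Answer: -5810294968641391/106507268673414237225879962 - 25132155041*sqrt(39863)/106507268673414237225879962 ≈ -5.4600e-11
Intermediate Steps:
Y(F, p) = 2*(14 + p)/(F + p) (Y(F, p) = 2*((p + 14)/(F + p)) = 2*((14 + p)/(F + p)) = 2*(14 + p)/(F + p))
t = -18330798813 + 79289*sqrt(39863) (t = -7 + ((-231192 + sqrt(49688 - 9825))*(231246 - 151957) - 1*(-183682)) = -7 + ((-231192 + sqrt(39863))*79289 + 183682) = -7 + ((-18330982488 + 79289*sqrt(39863)) + 183682) = -7 + (-18330798806 + 79289*sqrt(39863)) = -18330798813 + 79289*sqrt(39863) ≈ -1.8315e+10)
1/(Y(578, 548) + t) = 1/(2*(14 + 548)/(578 + 548) + (-18330798813 + 79289*sqrt(39863))) = 1/(2*562/1126 + (-18330798813 + 79289*sqrt(39863))) = 1/(2*(1/1126)*562 + (-18330798813 + 79289*sqrt(39863))) = 1/(562/563 + (-18330798813 + 79289*sqrt(39863))) = 1/(-10320239731157/563 + 79289*sqrt(39863))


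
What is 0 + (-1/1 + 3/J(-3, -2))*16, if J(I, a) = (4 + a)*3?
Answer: -8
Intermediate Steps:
J(I, a) = 12 + 3*a
0 + (-1/1 + 3/J(-3, -2))*16 = 0 + (-1/1 + 3/(12 + 3*(-2)))*16 = 0 + (-1*1 + 3/(12 - 6))*16 = 0 + (-1 + 3/6)*16 = 0 + (-1 + 3*(⅙))*16 = 0 + (-1 + ½)*16 = 0 - ½*16 = 0 - 8 = -8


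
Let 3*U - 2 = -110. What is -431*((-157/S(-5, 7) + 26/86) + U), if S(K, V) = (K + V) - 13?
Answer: 4367754/473 ≈ 9234.2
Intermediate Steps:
U = -36 (U = ⅔ + (⅓)*(-110) = ⅔ - 110/3 = -36)
S(K, V) = -13 + K + V
-431*((-157/S(-5, 7) + 26/86) + U) = -431*((-157/(-13 - 5 + 7) + 26/86) - 36) = -431*((-157/(-11) + 26*(1/86)) - 36) = -431*((-157*(-1/11) + 13/43) - 36) = -431*((157/11 + 13/43) - 36) = -431*(6894/473 - 36) = -431*(-10134/473) = 4367754/473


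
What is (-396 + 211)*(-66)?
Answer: 12210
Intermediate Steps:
(-396 + 211)*(-66) = -185*(-66) = 12210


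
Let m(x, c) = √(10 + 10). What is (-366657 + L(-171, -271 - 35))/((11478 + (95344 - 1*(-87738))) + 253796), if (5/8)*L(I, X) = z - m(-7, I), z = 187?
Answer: -1831789/2241780 - 4*√5/560445 ≈ -0.81713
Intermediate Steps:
m(x, c) = 2*√5 (m(x, c) = √20 = 2*√5)
L(I, X) = 1496/5 - 16*√5/5 (L(I, X) = 8*(187 - 2*√5)/5 = 1496/5 - 16*√5/5)
(-366657 + L(-171, -271 - 35))/((11478 + (95344 - 1*(-87738))) + 253796) = (-366657 + (1496/5 - 16*√5/5))/((11478 + (95344 - 1*(-87738))) + 253796) = (-1831789/5 - 16*√5/5)/((11478 + (95344 + 87738)) + 253796) = (-1831789/5 - 16*√5/5)/((11478 + 183082) + 253796) = (-1831789/5 - 16*√5/5)/(194560 + 253796) = (-1831789/5 - 16*√5/5)/448356 = (-1831789/5 - 16*√5/5)*(1/448356) = -1831789/2241780 - 4*√5/560445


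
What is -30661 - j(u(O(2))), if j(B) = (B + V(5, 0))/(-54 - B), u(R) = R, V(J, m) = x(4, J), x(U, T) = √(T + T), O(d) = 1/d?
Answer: -3342048/109 + 2*√10/109 ≈ -30661.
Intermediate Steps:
x(U, T) = √2*√T (x(U, T) = √(2*T) = √2*√T)
V(J, m) = √2*√J
j(B) = (B + √10)/(-54 - B) (j(B) = (B + √2*√5)/(-54 - B) = (B + √10)/(-54 - B))
-30661 - j(u(O(2))) = -30661 - (-1/2 - √10)/(54 + 1/2) = -30661 - (-1*½ - √10)/(54 + ½) = -30661 - (-½ - √10)/109/2 = -30661 - 2*(-½ - √10)/109 = -30661 - (-1/109 - 2*√10/109) = -30661 + (1/109 + 2*√10/109) = -3342048/109 + 2*√10/109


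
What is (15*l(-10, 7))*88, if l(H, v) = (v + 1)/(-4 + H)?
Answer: -5280/7 ≈ -754.29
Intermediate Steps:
l(H, v) = (1 + v)/(-4 + H)
(15*l(-10, 7))*88 = (15*((1 + 7)/(-4 - 10)))*88 = (15*(8/(-14)))*88 = (15*(-1/14*8))*88 = (15*(-4/7))*88 = -60/7*88 = -5280/7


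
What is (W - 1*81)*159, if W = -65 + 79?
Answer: -10653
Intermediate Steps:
W = 14
(W - 1*81)*159 = (14 - 1*81)*159 = (14 - 81)*159 = -67*159 = -10653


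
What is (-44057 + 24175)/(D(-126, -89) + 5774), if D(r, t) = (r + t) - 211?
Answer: -9941/2674 ≈ -3.7177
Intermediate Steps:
D(r, t) = -211 + r + t
(-44057 + 24175)/(D(-126, -89) + 5774) = (-44057 + 24175)/((-211 - 126 - 89) + 5774) = -19882/(-426 + 5774) = -19882/5348 = -19882*1/5348 = -9941/2674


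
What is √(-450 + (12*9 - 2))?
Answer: 2*I*√86 ≈ 18.547*I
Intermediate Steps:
√(-450 + (12*9 - 2)) = √(-450 + (108 - 2)) = √(-450 + 106) = √(-344) = 2*I*√86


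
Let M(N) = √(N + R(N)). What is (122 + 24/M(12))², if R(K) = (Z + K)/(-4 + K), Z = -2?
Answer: 791156/53 + 11712*√53/53 ≈ 16536.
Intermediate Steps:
R(K) = (-2 + K)/(-4 + K)
M(N) = √(N + (-2 + N)/(-4 + N))
(122 + 24/M(12))² = (122 + 24/(√((-2 + 12 + 12*(-4 + 12))/(-4 + 12))))² = (122 + 24/(√((-2 + 12 + 12*8)/8)))² = (122 + 24/(√((-2 + 12 + 96)/8)))² = (122 + 24/(√((⅛)*106)))² = (122 + 24/(√(53/4)))² = (122 + 24/((√53/2)))² = (122 + 24*(2*√53/53))² = (122 + 48*√53/53)²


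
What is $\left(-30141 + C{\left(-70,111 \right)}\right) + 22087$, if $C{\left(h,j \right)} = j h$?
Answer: $-15824$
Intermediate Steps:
$C{\left(h,j \right)} = h j$
$\left(-30141 + C{\left(-70,111 \right)}\right) + 22087 = \left(-30141 - 7770\right) + 22087 = -37911 + 22087 = -15824$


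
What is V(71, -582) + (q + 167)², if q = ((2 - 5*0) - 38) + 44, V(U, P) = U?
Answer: 30696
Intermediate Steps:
q = 8 (q = ((2 + 0) - 38) + 44 = (2 - 38) + 44 = -36 + 44 = 8)
V(71, -582) + (q + 167)² = 71 + (8 + 167)² = 71 + 175² = 71 + 30625 = 30696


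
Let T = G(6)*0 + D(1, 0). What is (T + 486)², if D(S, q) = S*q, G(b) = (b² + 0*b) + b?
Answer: 236196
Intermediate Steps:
G(b) = b + b² (G(b) = (b² + 0) + b = b² + b = b + b²)
T = 0 (T = (6*(1 + 6))*0 + 1*0 = (6*7)*0 + 0 = 42*0 + 0 = 0 + 0 = 0)
(T + 486)² = (0 + 486)² = 486² = 236196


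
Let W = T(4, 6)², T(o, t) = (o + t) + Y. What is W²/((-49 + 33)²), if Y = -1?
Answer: 6561/256 ≈ 25.629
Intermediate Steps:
T(o, t) = -1 + o + t (T(o, t) = (o + t) - 1 = -1 + o + t)
W = 81 (W = (-1 + 4 + 6)² = 9² = 81)
W²/((-49 + 33)²) = 81²/((-49 + 33)²) = 6561/((-16)²) = 6561/256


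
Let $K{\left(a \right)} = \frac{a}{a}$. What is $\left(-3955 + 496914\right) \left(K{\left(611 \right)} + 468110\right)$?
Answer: $230759530449$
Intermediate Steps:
$K{\left(a \right)} = 1$
$\left(-3955 + 496914\right) \left(K{\left(611 \right)} + 468110\right) = \left(-3955 + 496914\right) \left(1 + 468110\right) = 492959 \cdot 468111 = 230759530449$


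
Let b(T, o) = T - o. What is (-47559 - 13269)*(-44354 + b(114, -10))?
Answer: 2690422440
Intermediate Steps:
(-47559 - 13269)*(-44354 + b(114, -10)) = (-47559 - 13269)*(-44354 + (114 - 1*(-10))) = -60828*(-44354 + (114 + 10)) = -60828*(-44354 + 124) = -60828*(-44230) = 2690422440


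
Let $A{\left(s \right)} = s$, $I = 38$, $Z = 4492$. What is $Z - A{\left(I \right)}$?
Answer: $4454$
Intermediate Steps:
$Z - A{\left(I \right)} = 4492 - 38 = 4454$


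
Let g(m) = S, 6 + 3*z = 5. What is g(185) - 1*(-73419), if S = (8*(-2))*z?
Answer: 220273/3 ≈ 73424.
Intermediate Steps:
z = -⅓ (z = -2 + (⅓)*5 = -2 + 5/3 = -⅓ ≈ -0.33333)
S = 16/3 (S = (8*(-2))*(-⅓) = -16*(-⅓) = 16/3 ≈ 5.3333)
g(m) = 16/3
g(185) - 1*(-73419) = 16/3 - 1*(-73419) = 16/3 + 73419 = 220273/3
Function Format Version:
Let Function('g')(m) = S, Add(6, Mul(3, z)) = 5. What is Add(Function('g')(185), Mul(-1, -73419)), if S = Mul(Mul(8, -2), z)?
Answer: Rational(220273, 3) ≈ 73424.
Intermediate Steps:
z = Rational(-1, 3) (z = Add(-2, Mul(Rational(1, 3), 5)) = Add(-2, Rational(5, 3)) = Rational(-1, 3) ≈ -0.33333)
S = Rational(16, 3) (S = Mul(Mul(8, -2), Rational(-1, 3)) = Mul(-16, Rational(-1, 3)) = Rational(16, 3) ≈ 5.3333)
Function('g')(m) = Rational(16, 3)
Add(Function('g')(185), Mul(-1, -73419)) = Add(Rational(16, 3), Mul(-1, -73419)) = Add(Rational(16, 3), 73419) = Rational(220273, 3)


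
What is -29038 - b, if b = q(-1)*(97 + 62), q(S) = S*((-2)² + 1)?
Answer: -28243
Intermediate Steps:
q(S) = 5*S (q(S) = S*(4 + 1) = S*5 = 5*S)
b = -795 (b = (5*(-1))*(97 + 62) = -5*159 = -795)
-29038 - b = -29038 - 1*(-795) = -29038 + 795 = -28243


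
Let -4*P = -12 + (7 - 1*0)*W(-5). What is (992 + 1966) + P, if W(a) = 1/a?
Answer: 59227/20 ≈ 2961.4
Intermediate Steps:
P = 67/20 (P = -(-12 + (7 - 1*0)/(-5))/4 = -(-12 + (7 + 0)*(-⅕))/4 = -(-12 + 7*(-⅕))/4 = -(-12 - 7/5)/4 = -¼*(-67/5) = 67/20 ≈ 3.3500)
(992 + 1966) + P = (992 + 1966) + 67/20 = 2958 + 67/20 = 59227/20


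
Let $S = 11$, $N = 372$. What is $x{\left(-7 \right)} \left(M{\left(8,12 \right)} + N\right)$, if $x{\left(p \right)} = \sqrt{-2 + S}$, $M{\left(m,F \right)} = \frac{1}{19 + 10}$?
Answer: $\frac{32367}{29} \approx 1116.1$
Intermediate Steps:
$M{\left(m,F \right)} = \frac{1}{29}$
$x{\left(p \right)} = 3$ ($x{\left(p \right)} = \sqrt{-2 + 11} = \sqrt{9} = 3$)
$x{\left(-7 \right)} \left(M{\left(8,12 \right)} + N\right) = 3 \left(\frac{1}{29} + 372\right) = 3 \cdot \frac{10789}{29} = \frac{32367}{29}$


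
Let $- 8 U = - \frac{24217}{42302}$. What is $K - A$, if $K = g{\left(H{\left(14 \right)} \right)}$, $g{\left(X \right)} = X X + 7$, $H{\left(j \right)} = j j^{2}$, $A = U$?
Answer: $\frac{2548117799671}{338416} \approx 7.5295 \cdot 10^{6}$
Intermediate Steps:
$U = \frac{24217}{338416}$ ($U = - \frac{\left(-24217\right) \frac{1}{42302}}{8} = \left(- \frac{1}{8}\right) \left(- \frac{24217}{42302}\right) = \frac{24217}{338416} \approx 0.07156$)
$A = \frac{24217}{338416} \approx 0.07156$
$H{\left(j \right)} = j^{3}$
$g{\left(X \right)} = 7 + X^{2}$ ($g{\left(X \right)} = X^{2} + 7 = 7 + X^{2}$)
$K = 7529543$ ($K = 7 + \left(14^{3}\right)^{2} = 7 + 2744^{2} = 7 + 7529536 = 7529543$)
$K - A = 7529543 - \frac{24217}{338416} = \frac{2548117799671}{338416}$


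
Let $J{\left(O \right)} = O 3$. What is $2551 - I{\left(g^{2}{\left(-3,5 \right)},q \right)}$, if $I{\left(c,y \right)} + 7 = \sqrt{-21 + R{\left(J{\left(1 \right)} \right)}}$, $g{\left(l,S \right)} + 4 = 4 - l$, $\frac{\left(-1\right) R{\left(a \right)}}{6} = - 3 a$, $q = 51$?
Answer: $2558 - \sqrt{33} \approx 2552.3$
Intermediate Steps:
$J{\left(O \right)} = 3 O$
$R{\left(a \right)} = 18 a$ ($R{\left(a \right)} = - 6 \left(- 3 a\right) = 18 a$)
$g{\left(l,S \right)} = - l$ ($g{\left(l,S \right)} = -4 - \left(-4 + l\right) = - l$)
$I{\left(c,y \right)} = -7 + \sqrt{33}$ ($I{\left(c,y \right)} = -7 + \sqrt{-21 + 18 \cdot 3 \cdot 1} = -7 + \sqrt{-21 + 18 \cdot 3} = -7 + \sqrt{-21 + 54} = -7 + \sqrt{33}$)
$2551 - I{\left(g^{2}{\left(-3,5 \right)},q \right)} = 2551 - \left(-7 + \sqrt{33}\right) = 2551 + \left(7 - \sqrt{33}\right) = 2558 - \sqrt{33}$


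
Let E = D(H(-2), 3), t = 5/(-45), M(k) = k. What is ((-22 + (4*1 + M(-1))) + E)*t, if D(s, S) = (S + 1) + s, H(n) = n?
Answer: 17/9 ≈ 1.8889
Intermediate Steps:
t = -⅑ (t = 5*(-1/45) = -⅑ ≈ -0.11111)
D(s, S) = 1 + S + s (D(s, S) = (1 + S) + s = 1 + S + s)
E = 2 (E = 1 + 3 - 2 = 2)
((-22 + (4*1 + M(-1))) + E)*t = ((-22 + (4*1 - 1)) + 2)*(-⅑) = ((-22 + (4 - 1)) + 2)*(-⅑) = ((-22 + 3) + 2)*(-⅑) = (-19 + 2)*(-⅑) = -17*(-⅑) = 17/9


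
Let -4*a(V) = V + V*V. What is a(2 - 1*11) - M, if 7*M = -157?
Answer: 31/7 ≈ 4.4286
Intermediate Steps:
M = -157/7 (M = (⅐)*(-157) = -157/7 ≈ -22.429)
a(V) = -V/4 - V²/4 (a(V) = -(V + V*V)/4 = -(V + V²)/4 = -V/4 - V²/4)
a(2 - 1*11) - M = -(2 - 1*11)*(1 + (2 - 1*11))/4 - 1*(-157/7) = -(2 - 11)*(1 + (2 - 11))/4 + 157/7 = -¼*(-9)*(1 - 9) + 157/7 = -¼*(-9)*(-8) + 157/7 = -18 + 157/7 = 31/7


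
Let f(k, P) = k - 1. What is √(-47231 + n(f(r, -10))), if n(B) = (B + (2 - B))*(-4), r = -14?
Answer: I*√47239 ≈ 217.35*I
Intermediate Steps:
f(k, P) = -1 + k
n(B) = -8 (n(B) = 2*(-4) = -8)
√(-47231 + n(f(r, -10))) = √(-47231 - 8) = √(-47239) = I*√47239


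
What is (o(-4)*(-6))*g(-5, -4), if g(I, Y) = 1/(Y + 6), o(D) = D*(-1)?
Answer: -12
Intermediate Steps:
o(D) = -D
g(I, Y) = 1/(6 + Y)
(o(-4)*(-6))*g(-5, -4) = (-1*(-4)*(-6))/(6 - 4) = (4*(-6))/2 = -24*½ = -12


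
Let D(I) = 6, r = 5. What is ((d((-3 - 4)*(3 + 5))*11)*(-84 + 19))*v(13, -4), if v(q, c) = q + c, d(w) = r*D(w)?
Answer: -193050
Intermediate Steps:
d(w) = 30 (d(w) = 5*6 = 30)
v(q, c) = c + q
((d((-3 - 4)*(3 + 5))*11)*(-84 + 19))*v(13, -4) = ((30*11)*(-84 + 19))*(-4 + 13) = (330*(-65))*9 = -21450*9 = -193050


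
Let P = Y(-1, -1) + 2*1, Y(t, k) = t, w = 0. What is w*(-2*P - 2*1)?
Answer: 0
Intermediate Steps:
P = 1 (P = -1 + 2*1 = -1 + 2 = 1)
w*(-2*P - 2*1) = 0*(-2*1 - 2*1) = 0*(-2 - 2) = 0*(-4) = 0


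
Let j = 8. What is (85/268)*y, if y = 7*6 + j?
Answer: 2125/134 ≈ 15.858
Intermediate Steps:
y = 50 (y = 7*6 + 8 = 42 + 8 = 50)
(85/268)*y = (85/268)*50 = 2125/134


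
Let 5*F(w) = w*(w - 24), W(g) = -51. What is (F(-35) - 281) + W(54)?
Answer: 81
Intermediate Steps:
F(w) = w*(-24 + w)/5 (F(w) = (w*(w - 24))/5 = (w*(-24 + w))/5 = w*(-24 + w)/5)
(F(-35) - 281) + W(54) = ((⅕)*(-35)*(-24 - 35) - 281) - 51 = ((⅕)*(-35)*(-59) - 281) - 51 = (413 - 281) - 51 = 132 - 51 = 81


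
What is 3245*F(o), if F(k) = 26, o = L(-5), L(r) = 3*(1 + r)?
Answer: 84370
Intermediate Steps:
L(r) = 3 + 3*r
o = -12 (o = 3 + 3*(-5) = 3 - 15 = -12)
3245*F(o) = 3245*26 = 84370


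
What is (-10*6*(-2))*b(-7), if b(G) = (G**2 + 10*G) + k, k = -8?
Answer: -3480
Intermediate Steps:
b(G) = -8 + G**2 + 10*G (b(G) = (G**2 + 10*G) - 8 = -8 + G**2 + 10*G)
(-10*6*(-2))*b(-7) = (-10*6*(-2))*(-8 + (-7)**2 + 10*(-7)) = (-60*(-2))*(-8 + 49 - 70) = 120*(-29) = -3480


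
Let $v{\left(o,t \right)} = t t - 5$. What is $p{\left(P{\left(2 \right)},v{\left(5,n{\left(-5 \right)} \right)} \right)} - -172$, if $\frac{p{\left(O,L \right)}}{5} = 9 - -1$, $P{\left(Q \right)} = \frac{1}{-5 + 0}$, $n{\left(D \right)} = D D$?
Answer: $222$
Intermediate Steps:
$n{\left(D \right)} = D^{2}$
$P{\left(Q \right)} = - \frac{1}{5}$ ($P{\left(Q \right)} = \frac{1}{-5} = - \frac{1}{5}$)
$v{\left(o,t \right)} = -5 + t^{2}$ ($v{\left(o,t \right)} = t^{2} - 5 = -5 + t^{2}$)
$p{\left(O,L \right)} = 50$ ($p{\left(O,L \right)} = 5 \left(9 - -1\right) = 5 \left(9 + 1\right) = 5 \cdot 10 = 50$)
$p{\left(P{\left(2 \right)},v{\left(5,n{\left(-5 \right)} \right)} \right)} - -172 = 50 - -172 = 50 + 172 = 222$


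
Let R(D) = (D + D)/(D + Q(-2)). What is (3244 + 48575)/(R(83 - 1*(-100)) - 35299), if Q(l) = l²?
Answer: -9690153/6600547 ≈ -1.4681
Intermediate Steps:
R(D) = 2*D/(4 + D) (R(D) = (D + D)/(D + (-2)²) = (2*D)/(D + 4) = (2*D)/(4 + D) = 2*D/(4 + D))
(3244 + 48575)/(R(83 - 1*(-100)) - 35299) = (3244 + 48575)/(2*(83 - 1*(-100))/(4 + (83 - 1*(-100))) - 35299) = 51819/(2*(83 + 100)/(4 + (83 + 100)) - 35299) = 51819/(2*183/(4 + 183) - 35299) = 51819/(2*183/187 - 35299) = 51819/(2*183*(1/187) - 35299) = 51819/(366/187 - 35299) = 51819/(-6600547/187) = 51819*(-187/6600547) = -9690153/6600547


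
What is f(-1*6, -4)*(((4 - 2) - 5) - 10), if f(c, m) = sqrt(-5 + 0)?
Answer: -13*I*sqrt(5) ≈ -29.069*I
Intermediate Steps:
f(c, m) = I*sqrt(5) (f(c, m) = sqrt(-5) = I*sqrt(5))
f(-1*6, -4)*(((4 - 2) - 5) - 10) = (I*sqrt(5))*(((4 - 2) - 5) - 10) = (I*sqrt(5))*((2 - 5) - 10) = (I*sqrt(5))*(-3 - 10) = (I*sqrt(5))*(-13) = -13*I*sqrt(5)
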